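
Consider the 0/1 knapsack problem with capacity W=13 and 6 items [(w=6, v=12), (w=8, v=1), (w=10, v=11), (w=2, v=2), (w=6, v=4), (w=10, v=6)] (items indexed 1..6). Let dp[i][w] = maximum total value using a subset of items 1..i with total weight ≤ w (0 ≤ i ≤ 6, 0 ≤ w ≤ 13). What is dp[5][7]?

12

i\w   0   1   2   3   4   5   6   7   8   9  10  11  12  13
  0   0   0   0   0   0   0   0   0   0   0   0   0   0   0
  1   0   0   0   0   0   0  12  12  12  12  12  12  12  12
  2   0   0   0   0   0   0  12  12  12  12  12  12  12  12
  3   0   0   0   0   0   0  12  12  12  12  12  12  12  12
  4   0   0   2   2   2   2  12  12  14  14  14  14  14  14
  5   0   0   2   2   2   2  12  12  14  14  14  14  16  16
  6   0   0   2   2   2   2  12  12  14  14  14  14  16  16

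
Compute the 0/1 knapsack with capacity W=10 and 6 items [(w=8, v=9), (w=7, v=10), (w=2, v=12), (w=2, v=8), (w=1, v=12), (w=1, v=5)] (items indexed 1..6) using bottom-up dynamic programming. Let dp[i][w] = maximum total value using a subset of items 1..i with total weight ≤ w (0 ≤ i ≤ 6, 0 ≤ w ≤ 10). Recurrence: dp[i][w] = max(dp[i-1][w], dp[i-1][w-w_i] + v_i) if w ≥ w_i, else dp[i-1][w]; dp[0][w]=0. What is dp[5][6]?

32

i\w   0   1   2   3   4   5   6   7   8   9  10
  0   0   0   0   0   0   0   0   0   0   0   0
  1   0   0   0   0   0   0   0   0   9   9   9
  2   0   0   0   0   0   0   0  10  10  10  10
  3   0   0  12  12  12  12  12  12  12  22  22
  4   0   0  12  12  20  20  20  20  20  22  22
  5   0  12  12  24  24  32  32  32  32  32  34
  6   0  12  17  24  29  32  37  37  37  37  37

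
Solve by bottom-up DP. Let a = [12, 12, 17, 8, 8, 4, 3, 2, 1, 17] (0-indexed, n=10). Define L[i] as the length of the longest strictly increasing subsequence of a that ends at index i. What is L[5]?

   i    0    1    2    3    4    5    6    7    8    9
a[i]   12   12   17    8    8    4    3    2    1   17
L[i]    1    1    2    1    1    1    1    1    1    2

1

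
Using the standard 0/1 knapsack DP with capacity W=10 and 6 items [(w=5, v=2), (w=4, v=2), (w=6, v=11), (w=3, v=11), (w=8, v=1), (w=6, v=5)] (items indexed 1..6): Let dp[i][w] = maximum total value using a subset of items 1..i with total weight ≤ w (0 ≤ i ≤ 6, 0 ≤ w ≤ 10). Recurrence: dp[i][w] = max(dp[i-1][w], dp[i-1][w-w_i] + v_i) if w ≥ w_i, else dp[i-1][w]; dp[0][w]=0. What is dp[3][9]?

i\w   0   1   2   3   4   5   6   7   8   9  10
  0   0   0   0   0   0   0   0   0   0   0   0
  1   0   0   0   0   0   2   2   2   2   2   2
  2   0   0   0   0   2   2   2   2   2   4   4
  3   0   0   0   0   2   2  11  11  11  11  13
  4   0   0   0  11  11  11  11  13  13  22  22
  5   0   0   0  11  11  11  11  13  13  22  22
  6   0   0   0  11  11  11  11  13  13  22  22

11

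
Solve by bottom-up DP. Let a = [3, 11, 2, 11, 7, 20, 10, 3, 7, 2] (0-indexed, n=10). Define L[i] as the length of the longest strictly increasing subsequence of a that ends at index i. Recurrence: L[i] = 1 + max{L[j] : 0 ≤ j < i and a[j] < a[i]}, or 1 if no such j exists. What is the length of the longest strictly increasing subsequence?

   i    0    1    2    3    4    5    6    7    8    9
a[i]    3   11    2   11    7   20   10    3    7    2
L[i]    1    2    1    2    2    3    3    2    3    1

3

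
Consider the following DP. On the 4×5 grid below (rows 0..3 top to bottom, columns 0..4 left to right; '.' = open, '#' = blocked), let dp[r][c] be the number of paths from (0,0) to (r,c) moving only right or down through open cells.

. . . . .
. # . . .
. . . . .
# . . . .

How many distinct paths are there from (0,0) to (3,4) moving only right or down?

14

r\c   0   1   2   3   4
  0   1   1   1   1   1
  1   1   0   1   2   3
  2   1   1   2   4   7
  3   0   1   3   7  14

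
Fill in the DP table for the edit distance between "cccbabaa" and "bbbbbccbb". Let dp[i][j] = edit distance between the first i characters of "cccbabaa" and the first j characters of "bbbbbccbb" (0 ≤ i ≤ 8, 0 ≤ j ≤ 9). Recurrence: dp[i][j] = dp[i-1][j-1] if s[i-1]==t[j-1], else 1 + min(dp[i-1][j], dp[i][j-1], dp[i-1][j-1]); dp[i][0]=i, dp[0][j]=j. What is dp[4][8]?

   ''  b  b  b  b  b  c  c  b  b
''  0  1  2  3  4  5  6  7  8  9
 c  1  1  2  3  4  5  5  6  7  8
 c  2  2  2  3  4  5  5  5  6  7
 c  3  3  3  3  4  5  5  5  6  7
 b  4  3  3  3  3  4  5  6  5  6
 a  5  4  4  4  4  4  5  6  6  6
 b  6  5  4  4  4  4  5  6  6  6
 a  7  6  5  5  5  5  5  6  7  7
 a  8  7  6  6  6  6  6  6  7  8

5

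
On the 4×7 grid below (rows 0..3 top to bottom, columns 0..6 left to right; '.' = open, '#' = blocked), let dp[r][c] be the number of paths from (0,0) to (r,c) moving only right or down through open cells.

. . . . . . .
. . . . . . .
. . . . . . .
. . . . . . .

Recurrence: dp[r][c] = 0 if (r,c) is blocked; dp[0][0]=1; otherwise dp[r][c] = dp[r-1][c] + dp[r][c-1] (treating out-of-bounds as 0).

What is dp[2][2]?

r\c   0   1   2   3   4   5   6
  0   1   1   1   1   1   1   1
  1   1   2   3   4   5   6   7
  2   1   3   6  10  15  21  28
  3   1   4  10  20  35  56  84

6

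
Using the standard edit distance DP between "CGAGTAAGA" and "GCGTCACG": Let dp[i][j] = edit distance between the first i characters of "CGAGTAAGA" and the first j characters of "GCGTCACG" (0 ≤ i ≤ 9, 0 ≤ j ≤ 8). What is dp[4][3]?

   ''  G  C  G  T  C  A  C  G
''  0  1  2  3  4  5  6  7  8
 C  1  1  1  2  3  4  5  6  7
 G  2  1  2  1  2  3  4  5  6
 A  3  2  2  2  2  3  3  4  5
 G  4  3  3  2  3  3  4  4  4
 T  5  4  4  3  2  3  4  5  5
 A  6  5  5  4  3  3  3  4  5
 A  7  6  6  5  4  4  3  4  5
 G  8  7  7  6  5  5  4  4  4
 A  9  8  8  7  6  6  5  5  5

2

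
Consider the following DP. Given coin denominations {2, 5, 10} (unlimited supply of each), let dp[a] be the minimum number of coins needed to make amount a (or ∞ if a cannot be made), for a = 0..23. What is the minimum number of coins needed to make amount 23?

6

 a  0  1  2  3  4  5  6  7  8  9 10 11 12 13 14 15 16 17 18 19 20 21 22 23
dp  0  -  1  -  2  1  3  2  4  3  1  4  2  5  3  2  4  3  5  4  2  5  3  6
(- denotes ∞ / unreachable)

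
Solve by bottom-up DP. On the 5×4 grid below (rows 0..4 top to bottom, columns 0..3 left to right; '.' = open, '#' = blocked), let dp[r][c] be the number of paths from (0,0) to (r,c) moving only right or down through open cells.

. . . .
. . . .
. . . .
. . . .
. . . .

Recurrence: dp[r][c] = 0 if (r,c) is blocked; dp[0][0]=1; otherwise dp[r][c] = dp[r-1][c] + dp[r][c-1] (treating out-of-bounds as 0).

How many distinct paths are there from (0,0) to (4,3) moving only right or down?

r\c   0   1   2   3
  0   1   1   1   1
  1   1   2   3   4
  2   1   3   6  10
  3   1   4  10  20
  4   1   5  15  35

35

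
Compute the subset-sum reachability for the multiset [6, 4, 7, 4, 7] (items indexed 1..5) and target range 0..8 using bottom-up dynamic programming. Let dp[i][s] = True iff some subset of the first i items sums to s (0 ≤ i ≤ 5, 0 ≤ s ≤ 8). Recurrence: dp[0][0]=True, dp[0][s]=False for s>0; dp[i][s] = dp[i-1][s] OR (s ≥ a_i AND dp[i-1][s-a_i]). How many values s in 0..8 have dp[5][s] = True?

i\s   0   1   2   3   4   5   6   7   8
  0   T   F   F   F   F   F   F   F   F
  1   T   F   F   F   F   F   T   F   F
  2   T   F   F   F   T   F   T   F   F
  3   T   F   F   F   T   F   T   T   F
  4   T   F   F   F   T   F   T   T   T
  5   T   F   F   F   T   F   T   T   T

5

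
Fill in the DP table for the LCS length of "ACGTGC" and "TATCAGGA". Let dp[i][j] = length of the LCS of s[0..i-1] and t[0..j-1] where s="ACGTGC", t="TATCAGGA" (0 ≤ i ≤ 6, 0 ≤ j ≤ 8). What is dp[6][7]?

4

   ''  T  A  T  C  A  G  G  A
''  0  0  0  0  0  0  0  0  0
 A  0  0  1  1  1  1  1  1  1
 C  0  0  1  1  2  2  2  2  2
 G  0  0  1  1  2  2  3  3  3
 T  0  1  1  2  2  2  3  3  3
 G  0  1  1  2  2  2  3  4  4
 C  0  1  1  2  3  3  3  4  4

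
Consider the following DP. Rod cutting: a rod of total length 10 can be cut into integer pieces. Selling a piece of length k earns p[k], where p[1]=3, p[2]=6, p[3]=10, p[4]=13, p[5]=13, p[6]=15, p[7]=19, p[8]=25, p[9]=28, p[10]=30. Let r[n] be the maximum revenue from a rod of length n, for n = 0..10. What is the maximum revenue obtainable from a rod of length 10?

33

   n    0    1    2    3    4    5    6    7    8    9   10
r[n]    0    3    6   10   13   16   20   23   26   30   33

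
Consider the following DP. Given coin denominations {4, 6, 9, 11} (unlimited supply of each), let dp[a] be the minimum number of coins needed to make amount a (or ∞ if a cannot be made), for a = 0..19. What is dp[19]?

3

 a  0  1  2  3  4  5  6  7  8  9 10 11 12 13 14 15 16 17 18 19
dp  0  -  -  -  1  -  1  -  2  1  2  1  2  2  3  2  3  2  2  3
(- denotes ∞ / unreachable)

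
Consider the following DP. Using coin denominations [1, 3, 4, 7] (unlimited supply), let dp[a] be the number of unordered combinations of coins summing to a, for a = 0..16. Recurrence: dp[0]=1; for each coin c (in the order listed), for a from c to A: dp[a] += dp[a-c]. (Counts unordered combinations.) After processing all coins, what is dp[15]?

22

after  coin     0     1     2     3     4     5     6     7     8     9    10    11    12    13    14    15    16
          1     1     1     1     1     1     1     1     1     1     1     1     1     1     1     1     1     1
          3     1     1     1     2     2     2     3     3     3     4     4     4     5     5     5     6     6
          4     1     1     1     2     3     3     4     5     6     7     8     9    11    12    13    15    17
          7     1     1     1     2     3     3     4     6     7     8    10    12    14    16    19    22    25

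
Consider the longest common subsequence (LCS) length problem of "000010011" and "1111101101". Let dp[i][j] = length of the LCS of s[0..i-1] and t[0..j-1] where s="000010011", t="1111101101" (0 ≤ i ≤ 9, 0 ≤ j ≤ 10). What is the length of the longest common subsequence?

   ''  1  1  1  1  1  0  1  1  0  1
''  0  0  0  0  0  0  0  0  0  0  0
 0  0  0  0  0  0  0  1  1  1  1  1
 0  0  0  0  0  0  0  1  1  1  2  2
 0  0  0  0  0  0  0  1  1  1  2  2
 0  0  0  0  0  0  0  1  1  1  2  2
 1  0  1  1  1  1  1  1  2  2  2  3
 0  0  1  1  1  1  1  2  2  2  3  3
 0  0  1  1  1  1  1  2  2  2  3  3
 1  0  1  2  2  2  2  2  3  3  3  4
 1  0  1  2  3  3  3  3  3  4  4  4

4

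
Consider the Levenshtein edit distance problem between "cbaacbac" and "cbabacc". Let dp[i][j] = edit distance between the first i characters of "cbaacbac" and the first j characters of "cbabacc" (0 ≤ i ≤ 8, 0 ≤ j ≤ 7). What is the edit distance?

   ''  c  b  a  b  a  c  c
''  0  1  2  3  4  5  6  7
 c  1  0  1  2  3  4  5  6
 b  2  1  0  1  2  3  4  5
 a  3  2  1  0  1  2  3  4
 a  4  3  2  1  1  1  2  3
 c  5  4  3  2  2  2  1  2
 b  6  5  4  3  2  3  2  2
 a  7  6  5  4  3  2  3  3
 c  8  7  6  5  4  3  2  3

3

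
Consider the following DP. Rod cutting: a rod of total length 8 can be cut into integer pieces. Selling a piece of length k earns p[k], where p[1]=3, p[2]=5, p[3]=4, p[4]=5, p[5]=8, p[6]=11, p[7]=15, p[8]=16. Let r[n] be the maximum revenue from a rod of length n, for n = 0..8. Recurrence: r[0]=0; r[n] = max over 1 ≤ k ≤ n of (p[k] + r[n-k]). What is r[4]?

12

   n    0    1    2    3    4    5    6    7    8
r[n]    0    3    6    9   12   15   18   21   24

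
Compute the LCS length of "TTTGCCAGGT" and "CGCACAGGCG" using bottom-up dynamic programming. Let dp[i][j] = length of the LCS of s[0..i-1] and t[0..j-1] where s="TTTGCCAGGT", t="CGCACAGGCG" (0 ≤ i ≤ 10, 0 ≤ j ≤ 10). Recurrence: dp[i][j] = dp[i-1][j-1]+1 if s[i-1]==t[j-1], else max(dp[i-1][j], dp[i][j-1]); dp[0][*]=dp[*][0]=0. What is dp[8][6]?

4

   ''  C  G  C  A  C  A  G  G  C  G
''  0  0  0  0  0  0  0  0  0  0  0
 T  0  0  0  0  0  0  0  0  0  0  0
 T  0  0  0  0  0  0  0  0  0  0  0
 T  0  0  0  0  0  0  0  0  0  0  0
 G  0  0  1  1  1  1  1  1  1  1  1
 C  0  1  1  2  2  2  2  2  2  2  2
 C  0  1  1  2  2  3  3  3  3  3  3
 A  0  1  1  2  3  3  4  4  4  4  4
 G  0  1  2  2  3  3  4  5  5  5  5
 G  0  1  2  2  3  3  4  5  6  6  6
 T  0  1  2  2  3  3  4  5  6  6  6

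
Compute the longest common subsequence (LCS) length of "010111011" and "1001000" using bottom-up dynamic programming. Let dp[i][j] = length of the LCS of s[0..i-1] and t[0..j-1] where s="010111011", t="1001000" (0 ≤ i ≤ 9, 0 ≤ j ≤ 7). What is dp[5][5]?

3

   ''  1  0  0  1  0  0  0
''  0  0  0  0  0  0  0  0
 0  0  0  1  1  1  1  1  1
 1  0  1  1  1  2  2  2  2
 0  0  1  2  2  2  3  3  3
 1  0  1  2  2  3  3  3  3
 1  0  1  2  2  3  3  3  3
 1  0  1  2  2  3  3  3  3
 0  0  1  2  3  3  4  4  4
 1  0  1  2  3  4  4  4  4
 1  0  1  2  3  4  4  4  4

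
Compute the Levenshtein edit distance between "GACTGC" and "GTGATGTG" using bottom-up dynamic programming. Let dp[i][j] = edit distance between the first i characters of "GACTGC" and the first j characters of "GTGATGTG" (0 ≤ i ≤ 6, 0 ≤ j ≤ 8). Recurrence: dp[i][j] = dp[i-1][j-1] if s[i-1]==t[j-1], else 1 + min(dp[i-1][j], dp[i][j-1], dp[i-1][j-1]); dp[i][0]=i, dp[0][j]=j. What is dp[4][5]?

3

   ''  G  T  G  A  T  G  T  G
''  0  1  2  3  4  5  6  7  8
 G  1  0  1  2  3  4  5  6  7
 A  2  1  1  2  2  3  4  5  6
 C  3  2  2  2  3  3  4  5  6
 T  4  3  2  3  3  3  4  4  5
 G  5  4  3  2  3  4  3  4  4
 C  6  5  4  3  3  4  4  4  5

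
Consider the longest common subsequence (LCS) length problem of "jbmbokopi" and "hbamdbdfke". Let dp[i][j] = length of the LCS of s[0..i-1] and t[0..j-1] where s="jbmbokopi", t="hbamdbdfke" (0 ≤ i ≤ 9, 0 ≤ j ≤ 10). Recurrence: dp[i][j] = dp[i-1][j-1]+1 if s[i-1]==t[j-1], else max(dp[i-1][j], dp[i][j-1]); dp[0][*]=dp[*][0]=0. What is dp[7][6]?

3

   ''  h  b  a  m  d  b  d  f  k  e
''  0  0  0  0  0  0  0  0  0  0  0
 j  0  0  0  0  0  0  0  0  0  0  0
 b  0  0  1  1  1  1  1  1  1  1  1
 m  0  0  1  1  2  2  2  2  2  2  2
 b  0  0  1  1  2  2  3  3  3  3  3
 o  0  0  1  1  2  2  3  3  3  3  3
 k  0  0  1  1  2  2  3  3  3  4  4
 o  0  0  1  1  2  2  3  3  3  4  4
 p  0  0  1  1  2  2  3  3  3  4  4
 i  0  0  1  1  2  2  3  3  3  4  4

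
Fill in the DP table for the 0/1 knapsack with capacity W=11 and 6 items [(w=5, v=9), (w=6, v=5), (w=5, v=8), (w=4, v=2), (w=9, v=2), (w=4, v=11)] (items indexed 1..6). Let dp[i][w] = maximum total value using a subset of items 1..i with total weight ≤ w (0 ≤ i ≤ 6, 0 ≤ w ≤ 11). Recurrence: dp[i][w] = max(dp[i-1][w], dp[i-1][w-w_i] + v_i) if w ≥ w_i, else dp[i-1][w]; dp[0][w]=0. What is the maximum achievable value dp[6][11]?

i\w   0   1   2   3   4   5   6   7   8   9  10  11
  0   0   0   0   0   0   0   0   0   0   0   0   0
  1   0   0   0   0   0   9   9   9   9   9   9   9
  2   0   0   0   0   0   9   9   9   9   9   9  14
  3   0   0   0   0   0   9   9   9   9   9  17  17
  4   0   0   0   0   2   9   9   9   9  11  17  17
  5   0   0   0   0   2   9   9   9   9  11  17  17
  6   0   0   0   0  11  11  11  11  13  20  20  20

20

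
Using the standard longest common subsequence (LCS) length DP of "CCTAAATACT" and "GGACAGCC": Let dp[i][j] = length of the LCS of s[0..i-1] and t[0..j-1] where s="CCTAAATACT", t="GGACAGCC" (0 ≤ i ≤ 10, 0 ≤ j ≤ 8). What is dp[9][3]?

   ''  G  G  A  C  A  G  C  C
''  0  0  0  0  0  0  0  0  0
 C  0  0  0  0  1  1  1  1  1
 C  0  0  0  0  1  1  1  2  2
 T  0  0  0  0  1  1  1  2  2
 A  0  0  0  1  1  2  2  2  2
 A  0  0  0  1  1  2  2  2  2
 A  0  0  0  1  1  2  2  2  2
 T  0  0  0  1  1  2  2  2  2
 A  0  0  0  1  1  2  2  2  2
 C  0  0  0  1  2  2  2  3  3
 T  0  0  0  1  2  2  2  3  3

1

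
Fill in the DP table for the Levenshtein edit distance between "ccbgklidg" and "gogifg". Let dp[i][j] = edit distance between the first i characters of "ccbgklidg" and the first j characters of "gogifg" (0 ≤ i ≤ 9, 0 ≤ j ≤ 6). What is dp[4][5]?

   ''  g  o  g  i  f  g
''  0  1  2  3  4  5  6
 c  1  1  2  3  4  5  6
 c  2  2  2  3  4  5  6
 b  3  3  3  3  4  5  6
 g  4  3  4  3  4  5  5
 k  5  4  4  4  4  5  6
 l  6  5  5  5  5  5  6
 i  7  6  6  6  5  6  6
 d  8  7  7  7  6  6  7
 g  9  8  8  7  7  7  6

5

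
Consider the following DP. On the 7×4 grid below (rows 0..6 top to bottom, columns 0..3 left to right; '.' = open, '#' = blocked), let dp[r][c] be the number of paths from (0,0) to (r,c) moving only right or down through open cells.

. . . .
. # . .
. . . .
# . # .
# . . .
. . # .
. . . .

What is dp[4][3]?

5

r\c   0   1   2   3
  0   1   1   1   1
  1   1   0   1   2
  2   1   1   2   4
  3   0   1   0   4
  4   0   1   1   5
  5   0   1   0   5
  6   0   1   1   6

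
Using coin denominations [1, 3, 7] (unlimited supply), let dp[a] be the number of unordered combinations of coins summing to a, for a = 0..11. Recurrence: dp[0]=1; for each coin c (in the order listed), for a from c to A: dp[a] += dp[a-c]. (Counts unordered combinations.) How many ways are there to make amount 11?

after  coin     0     1     2     3     4     5     6     7     8     9    10    11
          1     1     1     1     1     1     1     1     1     1     1     1     1
          3     1     1     1     2     2     2     3     3     3     4     4     4
          7     1     1     1     2     2     2     3     4     4     5     6     6

6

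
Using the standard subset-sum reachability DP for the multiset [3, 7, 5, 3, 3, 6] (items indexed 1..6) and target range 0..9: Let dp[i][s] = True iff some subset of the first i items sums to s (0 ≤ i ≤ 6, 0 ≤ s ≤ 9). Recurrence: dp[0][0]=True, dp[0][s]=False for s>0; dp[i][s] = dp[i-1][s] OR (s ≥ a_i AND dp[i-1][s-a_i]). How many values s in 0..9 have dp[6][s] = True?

i\s   0   1   2   3   4   5   6   7   8   9
  0   T   F   F   F   F   F   F   F   F   F
  1   T   F   F   T   F   F   F   F   F   F
  2   T   F   F   T   F   F   F   T   F   F
  3   T   F   F   T   F   T   F   T   T   F
  4   T   F   F   T   F   T   T   T   T   F
  5   T   F   F   T   F   T   T   T   T   T
  6   T   F   F   T   F   T   T   T   T   T

7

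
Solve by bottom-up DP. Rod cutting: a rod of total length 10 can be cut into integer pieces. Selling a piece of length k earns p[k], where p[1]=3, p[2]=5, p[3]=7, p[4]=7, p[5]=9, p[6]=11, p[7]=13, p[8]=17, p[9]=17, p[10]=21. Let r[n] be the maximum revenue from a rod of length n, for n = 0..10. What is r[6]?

18

   n    0    1    2    3    4    5    6    7    8    9   10
r[n]    0    3    6    9   12   15   18   21   24   27   30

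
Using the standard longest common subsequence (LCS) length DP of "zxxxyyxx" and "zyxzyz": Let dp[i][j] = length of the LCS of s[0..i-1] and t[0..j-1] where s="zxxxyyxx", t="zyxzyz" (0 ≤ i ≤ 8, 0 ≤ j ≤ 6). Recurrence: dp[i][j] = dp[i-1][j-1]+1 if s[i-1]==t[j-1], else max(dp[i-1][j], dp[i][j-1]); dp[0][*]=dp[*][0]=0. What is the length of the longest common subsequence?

3

   ''  z  y  x  z  y  z
''  0  0  0  0  0  0  0
 z  0  1  1  1  1  1  1
 x  0  1  1  2  2  2  2
 x  0  1  1  2  2  2  2
 x  0  1  1  2  2  2  2
 y  0  1  2  2  2  3  3
 y  0  1  2  2  2  3  3
 x  0  1  2  3  3  3  3
 x  0  1  2  3  3  3  3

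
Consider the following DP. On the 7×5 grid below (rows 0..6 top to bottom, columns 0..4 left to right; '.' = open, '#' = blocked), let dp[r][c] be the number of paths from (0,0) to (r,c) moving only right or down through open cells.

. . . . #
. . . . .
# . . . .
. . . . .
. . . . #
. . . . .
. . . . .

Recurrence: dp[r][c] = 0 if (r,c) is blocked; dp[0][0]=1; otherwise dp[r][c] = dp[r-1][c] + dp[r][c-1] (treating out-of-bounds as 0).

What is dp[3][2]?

r\c   0   1   2   3   4
  0   1   1   1   1   0
  1   1   2   3   4   4
  2   0   2   5   9  13
  3   0   2   7  16  29
  4   0   2   9  25   0
  5   0   2  11  36  36
  6   0   2  13  49  85

7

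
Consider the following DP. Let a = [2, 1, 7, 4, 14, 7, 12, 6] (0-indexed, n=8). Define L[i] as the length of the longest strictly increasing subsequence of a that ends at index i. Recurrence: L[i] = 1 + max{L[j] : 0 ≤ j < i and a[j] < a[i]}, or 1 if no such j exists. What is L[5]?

   i    0    1    2    3    4    5    6    7
a[i]    2    1    7    4   14    7   12    6
L[i]    1    1    2    2    3    3    4    3

3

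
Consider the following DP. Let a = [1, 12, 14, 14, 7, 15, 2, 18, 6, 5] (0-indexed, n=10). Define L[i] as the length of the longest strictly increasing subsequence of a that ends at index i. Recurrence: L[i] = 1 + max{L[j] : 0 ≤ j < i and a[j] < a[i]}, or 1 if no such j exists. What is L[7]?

   i    0    1    2    3    4    5    6    7    8    9
a[i]    1   12   14   14    7   15    2   18    6    5
L[i]    1    2    3    3    2    4    2    5    3    3

5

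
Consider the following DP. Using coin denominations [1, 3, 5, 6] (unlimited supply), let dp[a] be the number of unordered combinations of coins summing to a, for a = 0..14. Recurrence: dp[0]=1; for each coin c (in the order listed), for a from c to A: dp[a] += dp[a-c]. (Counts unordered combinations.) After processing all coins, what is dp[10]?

after  coin     0     1     2     3     4     5     6     7     8     9    10    11    12    13    14
          1     1     1     1     1     1     1     1     1     1     1     1     1     1     1     1
          3     1     1     1     2     2     2     3     3     3     4     4     4     5     5     5
          5     1     1     1     2     2     3     4     4     5     6     7     8     9    10    11
          6     1     1     1     2     2     3     5     5     6     8     9    11    14    15    17

9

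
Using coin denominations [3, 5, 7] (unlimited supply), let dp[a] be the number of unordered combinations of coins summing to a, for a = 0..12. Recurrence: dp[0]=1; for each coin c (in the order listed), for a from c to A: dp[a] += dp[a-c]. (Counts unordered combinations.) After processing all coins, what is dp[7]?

1

after  coin     0     1     2     3     4     5     6     7     8     9    10    11    12
          3     1     0     0     1     0     0     1     0     0     1     0     0     1
          5     1     0     0     1     0     1     1     0     1     1     1     1     1
          7     1     0     0     1     0     1     1     1     1     1     2     1     2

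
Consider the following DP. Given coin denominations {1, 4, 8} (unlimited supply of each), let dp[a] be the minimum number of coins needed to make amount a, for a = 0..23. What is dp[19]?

 a  0  1  2  3  4  5  6  7  8  9 10 11 12 13 14 15 16 17 18 19 20 21 22 23
dp  0  1  2  3  1  2  3  4  1  2  3  4  2  3  4  5  2  3  4  5  3  4  5  6

5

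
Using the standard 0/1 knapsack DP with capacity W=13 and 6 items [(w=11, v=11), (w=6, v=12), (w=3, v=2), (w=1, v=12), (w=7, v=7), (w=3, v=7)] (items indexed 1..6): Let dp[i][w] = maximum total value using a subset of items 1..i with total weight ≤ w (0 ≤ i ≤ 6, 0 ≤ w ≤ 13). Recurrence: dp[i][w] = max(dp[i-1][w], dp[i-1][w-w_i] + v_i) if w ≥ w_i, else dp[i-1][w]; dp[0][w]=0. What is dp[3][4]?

i\w   0   1   2   3   4   5   6   7   8   9  10  11  12  13
  0   0   0   0   0   0   0   0   0   0   0   0   0   0   0
  1   0   0   0   0   0   0   0   0   0   0   0  11  11  11
  2   0   0   0   0   0   0  12  12  12  12  12  12  12  12
  3   0   0   0   2   2   2  12  12  12  14  14  14  14  14
  4   0  12  12  12  14  14  14  24  24  24  26  26  26  26
  5   0  12  12  12  14  14  14  24  24  24  26  26  26  26
  6   0  12  12  12  19  19  19  24  24  24  31  31  31  33

2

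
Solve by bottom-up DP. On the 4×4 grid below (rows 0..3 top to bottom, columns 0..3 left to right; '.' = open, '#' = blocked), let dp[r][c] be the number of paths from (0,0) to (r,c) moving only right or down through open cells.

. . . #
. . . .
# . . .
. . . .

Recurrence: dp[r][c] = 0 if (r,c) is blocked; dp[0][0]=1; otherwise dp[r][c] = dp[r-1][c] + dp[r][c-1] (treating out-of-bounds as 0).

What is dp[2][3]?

8

r\c   0   1   2   3
  0   1   1   1   0
  1   1   2   3   3
  2   0   2   5   8
  3   0   2   7  15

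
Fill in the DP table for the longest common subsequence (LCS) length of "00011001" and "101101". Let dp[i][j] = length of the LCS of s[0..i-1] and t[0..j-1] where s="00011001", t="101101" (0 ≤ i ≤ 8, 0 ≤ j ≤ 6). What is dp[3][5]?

2

   ''  1  0  1  1  0  1
''  0  0  0  0  0  0  0
 0  0  0  1  1  1  1  1
 0  0  0  1  1  1  2  2
 0  0  0  1  1  1  2  2
 1  0  1  1  2  2  2  3
 1  0  1  1  2  3  3  3
 0  0  1  2  2  3  4  4
 0  0  1  2  2  3  4  4
 1  0  1  2  3  3  4  5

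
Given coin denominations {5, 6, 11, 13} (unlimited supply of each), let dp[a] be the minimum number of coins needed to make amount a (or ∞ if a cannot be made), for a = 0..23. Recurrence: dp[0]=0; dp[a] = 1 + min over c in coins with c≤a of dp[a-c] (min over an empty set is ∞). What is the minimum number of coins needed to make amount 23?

 a  0  1  2  3  4  5  6  7  8  9 10 11 12 13 14 15 16 17 18 19 20 21 22 23
dp  0  -  -  -  -  1  1  -  -  -  2  1  2  1  -  3  2  2  2  2  4  3  2  3
(- denotes ∞ / unreachable)

3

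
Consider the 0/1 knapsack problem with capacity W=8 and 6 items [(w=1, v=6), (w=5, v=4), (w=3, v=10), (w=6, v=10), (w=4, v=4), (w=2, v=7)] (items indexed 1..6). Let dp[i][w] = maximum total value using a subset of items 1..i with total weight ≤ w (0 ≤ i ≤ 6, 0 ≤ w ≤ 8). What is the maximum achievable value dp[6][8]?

i\w   0   1   2   3   4   5   6   7   8
  0   0   0   0   0   0   0   0   0   0
  1   0   6   6   6   6   6   6   6   6
  2   0   6   6   6   6   6  10  10  10
  3   0   6   6  10  16  16  16  16  16
  4   0   6   6  10  16  16  16  16  16
  5   0   6   6  10  16  16  16  16  20
  6   0   6   7  13  16  17  23  23  23

23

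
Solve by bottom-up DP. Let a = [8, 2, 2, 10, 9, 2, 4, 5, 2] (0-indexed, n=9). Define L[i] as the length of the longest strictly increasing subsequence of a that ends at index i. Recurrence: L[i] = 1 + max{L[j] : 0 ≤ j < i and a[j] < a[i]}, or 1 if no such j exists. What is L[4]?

2

   i    0    1    2    3    4    5    6    7    8
a[i]    8    2    2   10    9    2    4    5    2
L[i]    1    1    1    2    2    1    2    3    1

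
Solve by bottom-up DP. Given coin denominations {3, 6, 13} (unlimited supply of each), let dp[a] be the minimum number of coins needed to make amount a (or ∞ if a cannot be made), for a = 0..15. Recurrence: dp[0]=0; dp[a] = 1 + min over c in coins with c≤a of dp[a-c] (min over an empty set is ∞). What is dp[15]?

3

 a  0  1  2  3  4  5  6  7  8  9 10 11 12 13 14 15
dp  0  -  -  1  -  -  1  -  -  2  -  -  2  1  -  3
(- denotes ∞ / unreachable)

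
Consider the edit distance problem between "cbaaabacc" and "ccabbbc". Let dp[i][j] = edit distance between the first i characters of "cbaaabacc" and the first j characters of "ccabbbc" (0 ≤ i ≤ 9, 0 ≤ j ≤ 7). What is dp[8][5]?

   ''  c  c  a  b  b  b  c
''  0  1  2  3  4  5  6  7
 c  1  0  1  2  3  4  5  6
 b  2  1  1  2  2  3  4  5
 a  3  2  2  1  2  3  4  5
 a  4  3  3  2  2  3  4  5
 a  5  4  4  3  3  3  4  5
 b  6  5  5  4  3  3  3  4
 a  7  6  6  5  4  4  4  4
 c  8  7  6  6  5  5  5  4
 c  9  8  7  7  6  6  6  5

5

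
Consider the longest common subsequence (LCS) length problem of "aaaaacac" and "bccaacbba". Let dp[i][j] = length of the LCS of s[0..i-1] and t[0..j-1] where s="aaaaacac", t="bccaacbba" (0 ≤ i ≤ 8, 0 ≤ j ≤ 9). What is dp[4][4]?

   ''  b  c  c  a  a  c  b  b  a
''  0  0  0  0  0  0  0  0  0  0
 a  0  0  0  0  1  1  1  1  1  1
 a  0  0  0  0  1  2  2  2  2  2
 a  0  0  0  0  1  2  2  2  2  3
 a  0  0  0  0  1  2  2  2  2  3
 a  0  0  0  0  1  2  2  2  2  3
 c  0  0  1  1  1  2  3  3  3  3
 a  0  0  1  1  2  2  3  3  3  4
 c  0  0  1  2  2  2  3  3  3  4

1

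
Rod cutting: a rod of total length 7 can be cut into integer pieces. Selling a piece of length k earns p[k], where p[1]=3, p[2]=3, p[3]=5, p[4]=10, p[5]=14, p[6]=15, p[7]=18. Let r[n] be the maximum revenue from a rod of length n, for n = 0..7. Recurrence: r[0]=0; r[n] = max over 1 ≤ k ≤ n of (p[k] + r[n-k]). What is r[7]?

   n    0    1    2    3    4    5    6    7
r[n]    0    3    6    9   12   15   18   21

21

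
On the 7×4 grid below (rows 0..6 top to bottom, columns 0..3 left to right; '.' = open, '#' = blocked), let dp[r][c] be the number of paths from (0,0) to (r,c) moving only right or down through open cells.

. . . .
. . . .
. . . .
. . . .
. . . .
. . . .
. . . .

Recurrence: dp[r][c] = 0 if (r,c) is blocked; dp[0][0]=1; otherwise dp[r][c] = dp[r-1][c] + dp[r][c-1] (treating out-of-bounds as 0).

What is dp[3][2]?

r\c   0   1   2   3
  0   1   1   1   1
  1   1   2   3   4
  2   1   3   6  10
  3   1   4  10  20
  4   1   5  15  35
  5   1   6  21  56
  6   1   7  28  84

10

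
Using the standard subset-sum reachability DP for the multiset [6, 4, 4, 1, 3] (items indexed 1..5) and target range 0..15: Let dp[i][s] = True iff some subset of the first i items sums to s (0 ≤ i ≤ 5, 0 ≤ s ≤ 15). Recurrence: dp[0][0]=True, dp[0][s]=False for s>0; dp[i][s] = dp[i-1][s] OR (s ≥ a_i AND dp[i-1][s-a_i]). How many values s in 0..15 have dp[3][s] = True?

i\s   0   1   2   3   4   5   6   7   8   9  10  11  12  13  14  15
  0   T   F   F   F   F   F   F   F   F   F   F   F   F   F   F   F
  1   T   F   F   F   F   F   T   F   F   F   F   F   F   F   F   F
  2   T   F   F   F   T   F   T   F   F   F   T   F   F   F   F   F
  3   T   F   F   F   T   F   T   F   T   F   T   F   F   F   T   F
  4   T   T   F   F   T   T   T   T   T   T   T   T   F   F   T   T
  5   T   T   F   T   T   T   T   T   T   T   T   T   T   T   T   T

6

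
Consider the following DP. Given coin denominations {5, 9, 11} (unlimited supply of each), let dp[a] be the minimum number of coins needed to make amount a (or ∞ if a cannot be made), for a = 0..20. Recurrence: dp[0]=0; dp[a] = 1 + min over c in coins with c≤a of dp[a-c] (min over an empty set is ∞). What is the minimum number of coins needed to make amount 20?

2

 a  0  1  2  3  4  5  6  7  8  9 10 11 12 13 14 15 16 17 18 19 20
dp  0  -  -  -  -  1  -  -  -  1  2  1  -  -  2  3  2  -  2  3  2
(- denotes ∞ / unreachable)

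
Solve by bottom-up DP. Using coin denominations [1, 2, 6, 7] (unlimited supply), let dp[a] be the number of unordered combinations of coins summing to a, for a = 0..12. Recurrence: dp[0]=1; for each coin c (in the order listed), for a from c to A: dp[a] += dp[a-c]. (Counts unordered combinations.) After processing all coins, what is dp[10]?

11

after  coin     0     1     2     3     4     5     6     7     8     9    10    11    12
          1     1     1     1     1     1     1     1     1     1     1     1     1     1
          2     1     1     2     2     3     3     4     4     5     5     6     6     7
          6     1     1     2     2     3     3     5     5     7     7     9     9    12
          7     1     1     2     2     3     3     5     6     8     9    11    12    15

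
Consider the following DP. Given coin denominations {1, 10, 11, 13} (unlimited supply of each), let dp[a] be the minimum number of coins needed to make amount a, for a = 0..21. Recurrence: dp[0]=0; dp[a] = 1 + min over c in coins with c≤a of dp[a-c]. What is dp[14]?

 a  0  1  2  3  4  5  6  7  8  9 10 11 12 13 14 15 16 17 18 19 20 21
dp  0  1  2  3  4  5  6  7  8  9  1  1  2  1  2  3  4  5  6  7  2  2

2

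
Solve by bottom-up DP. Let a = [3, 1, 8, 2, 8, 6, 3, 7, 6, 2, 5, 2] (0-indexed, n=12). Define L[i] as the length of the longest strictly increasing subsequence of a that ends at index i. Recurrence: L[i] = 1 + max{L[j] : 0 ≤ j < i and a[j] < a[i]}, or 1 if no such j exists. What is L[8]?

4

   i    0    1    2    3    4    5    6    7    8    9   10   11
a[i]    3    1    8    2    8    6    3    7    6    2    5    2
L[i]    1    1    2    2    3    3    3    4    4    2    4    2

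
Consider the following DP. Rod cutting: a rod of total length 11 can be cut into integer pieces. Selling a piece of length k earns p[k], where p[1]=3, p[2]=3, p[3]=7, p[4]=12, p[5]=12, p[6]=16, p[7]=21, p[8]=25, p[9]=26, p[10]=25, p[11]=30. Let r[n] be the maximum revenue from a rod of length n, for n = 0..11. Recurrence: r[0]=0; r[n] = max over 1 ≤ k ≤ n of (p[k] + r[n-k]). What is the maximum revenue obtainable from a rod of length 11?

34

   n    0    1    2    3    4    5    6    7    8    9   10   11
r[n]    0    3    6    9   12   15   18   21   25   28   31   34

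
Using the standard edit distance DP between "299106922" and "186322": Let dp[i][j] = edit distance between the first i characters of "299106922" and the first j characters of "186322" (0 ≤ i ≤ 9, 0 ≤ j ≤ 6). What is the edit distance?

   ''  1  8  6  3  2  2
''  0  1  2  3  4  5  6
 2  1  1  2  3  4  4  5
 9  2  2  2  3  4  5  5
 9  3  3  3  3  4  5  6
 1  4  3  4  4  4  5  6
 0  5  4  4  5  5  5  6
 6  6  5  5  4  5  6  6
 9  7  6  6  5  5  6  7
 2  8  7  7  6  6  5  6
 2  9  8  8  7  7  6  5

5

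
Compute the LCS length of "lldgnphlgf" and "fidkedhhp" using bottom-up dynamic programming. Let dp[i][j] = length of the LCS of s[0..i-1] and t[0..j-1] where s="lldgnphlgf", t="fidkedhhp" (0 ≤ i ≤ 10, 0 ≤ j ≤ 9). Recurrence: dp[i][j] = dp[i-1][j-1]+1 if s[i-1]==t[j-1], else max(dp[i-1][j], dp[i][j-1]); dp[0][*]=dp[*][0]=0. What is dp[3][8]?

1

   ''  f  i  d  k  e  d  h  h  p
''  0  0  0  0  0  0  0  0  0  0
 l  0  0  0  0  0  0  0  0  0  0
 l  0  0  0  0  0  0  0  0  0  0
 d  0  0  0  1  1  1  1  1  1  1
 g  0  0  0  1  1  1  1  1  1  1
 n  0  0  0  1  1  1  1  1  1  1
 p  0  0  0  1  1  1  1  1  1  2
 h  0  0  0  1  1  1  1  2  2  2
 l  0  0  0  1  1  1  1  2  2  2
 g  0  0  0  1  1  1  1  2  2  2
 f  0  1  1  1  1  1  1  2  2  2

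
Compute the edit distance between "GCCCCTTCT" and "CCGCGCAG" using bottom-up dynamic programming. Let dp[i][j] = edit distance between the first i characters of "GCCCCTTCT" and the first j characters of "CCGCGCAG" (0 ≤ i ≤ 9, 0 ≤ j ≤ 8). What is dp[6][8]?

   ''  C  C  G  C  G  C  A  G
''  0  1  2  3  4  5  6  7  8
 G  1  1  2  2  3  4  5  6  7
 C  2  1  1  2  2  3  4  5  6
 C  3  2  1  2  2  3  3  4  5
 C  4  3  2  2  2  3  3  4  5
 C  5  4  3  3  2  3  3  4  5
 T  6  5  4  4  3  3  4  4  5
 T  7  6  5  5  4  4  4  5  5
 C  8  7  6  6  5  5  4  5  6
 T  9  8  7  7  6  6  5  5  6

5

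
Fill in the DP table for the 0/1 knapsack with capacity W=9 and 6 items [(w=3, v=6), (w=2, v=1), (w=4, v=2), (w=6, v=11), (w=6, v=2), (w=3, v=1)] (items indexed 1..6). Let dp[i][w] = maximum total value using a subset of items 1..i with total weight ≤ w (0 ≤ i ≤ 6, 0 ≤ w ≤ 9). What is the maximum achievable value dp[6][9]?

i\w   0   1   2   3   4   5   6   7   8   9
  0   0   0   0   0   0   0   0   0   0   0
  1   0   0   0   6   6   6   6   6   6   6
  2   0   0   1   6   6   7   7   7   7   7
  3   0   0   1   6   6   7   7   8   8   9
  4   0   0   1   6   6   7  11  11  12  17
  5   0   0   1   6   6   7  11  11  12  17
  6   0   0   1   6   6   7  11  11  12  17

17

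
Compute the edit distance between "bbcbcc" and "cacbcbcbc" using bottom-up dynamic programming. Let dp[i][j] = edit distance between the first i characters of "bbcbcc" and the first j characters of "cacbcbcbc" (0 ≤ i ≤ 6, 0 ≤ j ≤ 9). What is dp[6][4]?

   ''  c  a  c  b  c  b  c  b  c
''  0  1  2  3  4  5  6  7  8  9
 b  1  1  2  3  3  4  5  6  7  8
 b  2  2  2  3  3  4  4  5  6  7
 c  3  2  3  2  3  3  4  4  5  6
 b  4  3  3  3  2  3  3  4  4  5
 c  5  4  4  3  3  2  3  3  4  4
 c  6  5  5  4  4  3  3  3  4  4

4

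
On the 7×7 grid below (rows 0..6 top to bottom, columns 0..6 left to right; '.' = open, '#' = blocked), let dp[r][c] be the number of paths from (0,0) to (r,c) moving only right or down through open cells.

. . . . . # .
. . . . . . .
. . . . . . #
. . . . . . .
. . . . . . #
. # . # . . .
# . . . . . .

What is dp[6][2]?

r\c   0   1   2   3   4   5   6
  0   1   1   1   1   1   0   0
  1   1   2   3   4   5   5   5
  2   1   3   6  10  15  20   0
  3   1   4  10  20  35  55  55
  4   1   5  15  35  70 125   0
  5   1   0  15   0  70 195 195
  6   0   0  15  15  85 280 475

15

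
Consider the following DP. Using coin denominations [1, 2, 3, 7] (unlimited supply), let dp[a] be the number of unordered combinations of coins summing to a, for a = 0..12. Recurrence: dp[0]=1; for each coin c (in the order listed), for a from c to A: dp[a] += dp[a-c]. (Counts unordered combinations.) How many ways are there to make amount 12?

after  coin     0     1     2     3     4     5     6     7     8     9    10    11    12
          1     1     1     1     1     1     1     1     1     1     1     1     1     1
          2     1     1     2     2     3     3     4     4     5     5     6     6     7
          3     1     1     2     3     4     5     7     8    10    12    14    16    19
          7     1     1     2     3     4     5     7     9    11    14    17    20    24

24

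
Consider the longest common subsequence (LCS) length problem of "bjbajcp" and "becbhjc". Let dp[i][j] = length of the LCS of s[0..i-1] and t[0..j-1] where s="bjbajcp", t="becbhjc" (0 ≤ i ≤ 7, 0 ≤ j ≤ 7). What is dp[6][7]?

   ''  b  e  c  b  h  j  c
''  0  0  0  0  0  0  0  0
 b  0  1  1  1  1  1  1  1
 j  0  1  1  1  1  1  2  2
 b  0  1  1  1  2  2  2  2
 a  0  1  1  1  2  2  2  2
 j  0  1  1  1  2  2  3  3
 c  0  1  1  2  2  2  3  4
 p  0  1  1  2  2  2  3  4

4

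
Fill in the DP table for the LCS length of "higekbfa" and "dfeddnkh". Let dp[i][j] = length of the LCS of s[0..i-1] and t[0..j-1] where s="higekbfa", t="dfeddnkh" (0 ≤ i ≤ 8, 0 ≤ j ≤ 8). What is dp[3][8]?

1

   ''  d  f  e  d  d  n  k  h
''  0  0  0  0  0  0  0  0  0
 h  0  0  0  0  0  0  0  0  1
 i  0  0  0  0  0  0  0  0  1
 g  0  0  0  0  0  0  0  0  1
 e  0  0  0  1  1  1  1  1  1
 k  0  0  0  1  1  1  1  2  2
 b  0  0  0  1  1  1  1  2  2
 f  0  0  1  1  1  1  1  2  2
 a  0  0  1  1  1  1  1  2  2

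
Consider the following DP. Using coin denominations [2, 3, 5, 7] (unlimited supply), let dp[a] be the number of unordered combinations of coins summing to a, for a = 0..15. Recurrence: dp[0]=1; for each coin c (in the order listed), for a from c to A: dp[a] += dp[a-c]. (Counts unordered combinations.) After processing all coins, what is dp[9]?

4

after  coin     0     1     2     3     4     5     6     7     8     9    10    11    12    13    14    15
          2     1     0     1     0     1     0     1     0     1     0     1     0     1     0     1     0
          3     1     0     1     1     1     1     2     1     2     2     2     2     3     2     3     3
          5     1     0     1     1     1     2     2     2     3     3     4     4     5     5     6     7
          7     1     0     1     1     1     2     2     3     3     4     5     5     7     7     9    10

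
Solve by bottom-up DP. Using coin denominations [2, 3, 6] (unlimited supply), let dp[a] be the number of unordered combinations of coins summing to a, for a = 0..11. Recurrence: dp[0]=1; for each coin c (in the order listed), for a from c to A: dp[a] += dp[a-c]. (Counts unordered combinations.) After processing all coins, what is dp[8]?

after  coin     0     1     2     3     4     5     6     7     8     9    10    11
          2     1     0     1     0     1     0     1     0     1     0     1     0
          3     1     0     1     1     1     1     2     1     2     2     2     2
          6     1     0     1     1     1     1     3     1     3     3     3     3

3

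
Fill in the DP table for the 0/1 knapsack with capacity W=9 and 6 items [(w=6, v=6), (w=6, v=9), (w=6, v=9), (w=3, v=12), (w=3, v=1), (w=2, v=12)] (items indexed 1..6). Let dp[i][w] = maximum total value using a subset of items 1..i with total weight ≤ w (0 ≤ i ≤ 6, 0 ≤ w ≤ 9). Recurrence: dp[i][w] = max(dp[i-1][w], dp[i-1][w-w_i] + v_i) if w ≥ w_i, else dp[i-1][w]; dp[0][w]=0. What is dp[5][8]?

13

i\w   0   1   2   3   4   5   6   7   8   9
  0   0   0   0   0   0   0   0   0   0   0
  1   0   0   0   0   0   0   6   6   6   6
  2   0   0   0   0   0   0   9   9   9   9
  3   0   0   0   0   0   0   9   9   9   9
  4   0   0   0  12  12  12  12  12  12  21
  5   0   0   0  12  12  12  13  13  13  21
  6   0   0  12  12  12  24  24  24  25  25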